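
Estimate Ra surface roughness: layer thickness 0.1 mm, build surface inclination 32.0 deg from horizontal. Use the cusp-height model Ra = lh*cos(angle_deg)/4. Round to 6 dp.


Ra = 0.1 * cos(32.0) / 4 = 0.021201 mm


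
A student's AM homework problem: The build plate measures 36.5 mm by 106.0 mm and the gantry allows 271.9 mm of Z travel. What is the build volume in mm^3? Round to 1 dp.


V = 36.5 * 106.0 * 271.9 = 1051981.1 mm^3


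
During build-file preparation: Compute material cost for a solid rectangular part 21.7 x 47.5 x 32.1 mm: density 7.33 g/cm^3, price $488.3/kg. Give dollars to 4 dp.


V = 21.7 * 47.5 * 32.1 = 33087.075 mm^3 = 33.087075 cm^3
Mass = 33.087075 * 7.33 / 1000 = 0.24252826 kg
Cost = 0.24252826 * 488.3 = 118.4265 $


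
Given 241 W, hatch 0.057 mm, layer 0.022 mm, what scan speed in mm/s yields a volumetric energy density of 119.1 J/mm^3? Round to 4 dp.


v = 241 / (119.1*0.057*0.022) = 1613.6441 mm/s


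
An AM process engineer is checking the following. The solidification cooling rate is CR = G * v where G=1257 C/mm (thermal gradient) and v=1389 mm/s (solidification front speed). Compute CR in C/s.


CR = 1257 * 1389 = 1745973 C/s


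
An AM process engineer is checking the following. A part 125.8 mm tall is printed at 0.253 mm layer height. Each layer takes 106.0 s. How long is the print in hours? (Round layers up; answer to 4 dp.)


Layers = ceil(125.8/0.253) = 498
t = 498 * 106.0 / 3600 = 14.6633 hrs


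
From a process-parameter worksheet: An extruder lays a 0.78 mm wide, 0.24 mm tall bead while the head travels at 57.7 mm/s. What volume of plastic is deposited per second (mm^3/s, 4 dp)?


Rate = 0.78 * 0.24 * 57.7 = 10.8014 mm^3/s


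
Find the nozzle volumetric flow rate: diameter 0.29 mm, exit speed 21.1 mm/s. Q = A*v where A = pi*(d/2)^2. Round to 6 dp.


A = pi*(0.29/2)^2 = 0.06605199 mm^2
Q = 0.06605199 * 21.1 = 1.393697 mm^3/s


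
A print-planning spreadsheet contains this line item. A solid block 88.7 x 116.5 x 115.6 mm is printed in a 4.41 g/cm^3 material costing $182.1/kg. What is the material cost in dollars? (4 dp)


V = 88.7 * 116.5 * 115.6 = 1194558.38 mm^3 = 1194.55838 cm^3
Mass = 1194.55838 * 4.41 / 1000 = 5.26800246 kg
Cost = 5.26800246 * 182.1 = 959.3032 $


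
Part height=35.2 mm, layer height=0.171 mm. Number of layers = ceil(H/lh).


Layers = ceil(35.2/0.171) = 206


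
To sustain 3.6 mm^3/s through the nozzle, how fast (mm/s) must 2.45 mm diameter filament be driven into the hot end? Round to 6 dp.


A = pi*(2.45/2)^2 = 4.714352
v = 3.6 / 4.714352 = 0.763626 mm/s


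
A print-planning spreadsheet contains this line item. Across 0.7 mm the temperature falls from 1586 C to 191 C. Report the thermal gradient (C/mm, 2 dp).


G = (1586-191)/0.7 = 1992.86 C/mm


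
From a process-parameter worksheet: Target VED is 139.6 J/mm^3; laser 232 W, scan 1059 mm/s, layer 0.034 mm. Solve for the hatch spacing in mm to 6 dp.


h = 232 / (139.6*1059*0.034) = 0.046156 mm


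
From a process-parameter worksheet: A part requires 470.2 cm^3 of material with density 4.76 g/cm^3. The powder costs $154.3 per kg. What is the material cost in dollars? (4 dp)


Mass = 470.2*4.76/1000 = 2.238152 kg
Cost = 2.238152 * 154.3 = 345.3469 $


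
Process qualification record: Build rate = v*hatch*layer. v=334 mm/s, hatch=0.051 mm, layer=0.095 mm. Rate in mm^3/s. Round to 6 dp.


Rate = 334 * 0.051 * 0.095 = 1.61823 mm^3/s


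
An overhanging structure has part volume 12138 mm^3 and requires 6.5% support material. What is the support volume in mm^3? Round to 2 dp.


V_support = 12138 * 0.065 = 788.97 mm^3


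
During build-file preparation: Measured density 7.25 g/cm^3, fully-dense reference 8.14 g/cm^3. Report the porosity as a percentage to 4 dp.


Porosity = (1-7.25/8.14)*100 = 10.9337 %


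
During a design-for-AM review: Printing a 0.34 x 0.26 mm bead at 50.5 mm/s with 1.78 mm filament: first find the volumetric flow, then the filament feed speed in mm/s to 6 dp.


Q = 0.34 * 0.26 * 50.5 = 4.4642 mm^3/s
A_fil = pi*(1.78/2)^2 = 2.48845554 mm^2
v_feed = 4.4642 / 2.48845554 = 1.793964 mm/s


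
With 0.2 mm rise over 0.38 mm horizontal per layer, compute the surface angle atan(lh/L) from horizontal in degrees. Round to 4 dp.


angle = atan(0.2/0.38) = 27.7585 degrees


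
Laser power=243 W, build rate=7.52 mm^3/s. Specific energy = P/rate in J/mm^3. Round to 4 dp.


SE = 243 / 7.52 = 32.3138 J/mm^3


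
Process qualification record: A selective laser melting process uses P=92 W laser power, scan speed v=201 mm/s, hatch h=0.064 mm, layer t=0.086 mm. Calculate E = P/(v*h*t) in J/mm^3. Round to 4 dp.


E = 92 / (201*0.064*0.086) = 83.1598 J/mm^3


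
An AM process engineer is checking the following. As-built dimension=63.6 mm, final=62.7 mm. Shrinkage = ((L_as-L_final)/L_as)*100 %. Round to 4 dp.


Shrinkage = ((63.6-62.7)/63.6)*100 = 1.4151 %


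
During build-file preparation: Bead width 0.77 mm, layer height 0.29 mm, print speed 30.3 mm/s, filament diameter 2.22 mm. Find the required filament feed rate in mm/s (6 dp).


Q = 0.77 * 0.29 * 30.3 = 6.76599 mm^3/s
A_fil = pi*(2.22/2)^2 = 3.87075631 mm^2
v_feed = 6.76599 / 3.87075631 = 1.747976 mm/s


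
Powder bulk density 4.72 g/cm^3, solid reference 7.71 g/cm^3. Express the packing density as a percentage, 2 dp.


Packing = (4.72/7.71)*100 = 61.22 %


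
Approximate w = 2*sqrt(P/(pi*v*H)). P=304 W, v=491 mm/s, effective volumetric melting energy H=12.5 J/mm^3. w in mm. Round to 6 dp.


w = 2*sqrt(304/(pi*491*12.5)) = 0.251129 mm


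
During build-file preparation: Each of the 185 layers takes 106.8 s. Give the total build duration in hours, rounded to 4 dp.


t = 185 * 106.8 / 3600 = 5.4883 hrs


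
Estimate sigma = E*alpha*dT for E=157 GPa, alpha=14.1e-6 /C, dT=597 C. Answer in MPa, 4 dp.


sigma = 157*1000 * 14.1e-6 * 597 = 1321.5789 MPa


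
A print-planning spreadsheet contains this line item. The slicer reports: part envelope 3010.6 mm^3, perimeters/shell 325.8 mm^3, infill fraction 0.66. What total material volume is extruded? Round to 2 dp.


V_infill = (3010.6 - 325.8) * 0.66 = 1771.97
V_total = 325.8 + 1771.97 = 2097.77 mm^3


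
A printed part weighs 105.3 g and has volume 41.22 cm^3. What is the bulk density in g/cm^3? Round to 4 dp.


rho = 105.3 / 41.22 = 2.5546 g/cm^3


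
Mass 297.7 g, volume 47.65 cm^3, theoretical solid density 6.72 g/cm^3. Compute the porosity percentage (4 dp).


rho_part = 297.7 / 47.65 = 6.24763903 g/cm^3
Porosity = (1 - 6.24763903/6.72)*100 = 7.0292 %


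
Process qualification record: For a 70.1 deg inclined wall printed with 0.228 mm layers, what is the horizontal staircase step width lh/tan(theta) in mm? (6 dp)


step = 0.228 / tan(70.1) = 0.082535 mm


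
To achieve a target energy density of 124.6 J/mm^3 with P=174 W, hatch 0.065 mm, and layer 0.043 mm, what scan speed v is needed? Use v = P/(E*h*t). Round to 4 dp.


v = 174 / (124.6*0.065*0.043) = 499.631 mm/s


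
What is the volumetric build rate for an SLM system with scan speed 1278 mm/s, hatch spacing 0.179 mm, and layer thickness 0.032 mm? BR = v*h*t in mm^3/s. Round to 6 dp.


Rate = 1278 * 0.179 * 0.032 = 7.320384 mm^3/s


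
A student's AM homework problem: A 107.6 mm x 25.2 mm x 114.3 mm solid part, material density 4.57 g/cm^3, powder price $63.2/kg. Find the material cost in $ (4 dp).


V = 107.6 * 25.2 * 114.3 = 309926.736 mm^3 = 309.926736 cm^3
Mass = 309.926736 * 4.57 / 1000 = 1.41636518 kg
Cost = 1.41636518 * 63.2 = 89.5143 $


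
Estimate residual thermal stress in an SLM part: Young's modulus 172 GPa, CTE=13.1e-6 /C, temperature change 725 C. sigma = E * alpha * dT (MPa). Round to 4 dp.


sigma = 172*1000 * 13.1e-6 * 725 = 1633.57 MPa


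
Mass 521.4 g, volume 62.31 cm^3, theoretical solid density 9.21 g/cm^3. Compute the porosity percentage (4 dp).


rho_part = 521.4 / 62.31 = 8.36783823 g/cm^3
Porosity = (1 - 8.36783823/9.21)*100 = 9.144 %


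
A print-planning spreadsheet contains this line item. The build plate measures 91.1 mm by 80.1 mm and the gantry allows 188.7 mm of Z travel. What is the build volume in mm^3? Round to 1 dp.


V = 91.1 * 80.1 * 188.7 = 1376964.7 mm^3


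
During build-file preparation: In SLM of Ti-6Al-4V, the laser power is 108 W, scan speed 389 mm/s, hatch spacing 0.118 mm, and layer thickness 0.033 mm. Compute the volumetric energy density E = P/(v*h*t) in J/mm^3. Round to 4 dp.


E = 108 / (389*0.118*0.033) = 71.2981 J/mm^3


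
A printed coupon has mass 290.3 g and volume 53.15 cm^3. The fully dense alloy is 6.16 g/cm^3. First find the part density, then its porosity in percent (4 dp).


rho_part = 290.3 / 53.15 = 5.46190028 g/cm^3
Porosity = (1 - 5.46190028/6.16)*100 = 11.3328 %


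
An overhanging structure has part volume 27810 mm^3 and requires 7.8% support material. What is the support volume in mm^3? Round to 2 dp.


V_support = 27810 * 0.078 = 2169.18 mm^3


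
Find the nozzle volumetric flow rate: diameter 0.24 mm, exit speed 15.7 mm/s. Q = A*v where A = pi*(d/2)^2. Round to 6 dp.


A = pi*(0.24/2)^2 = 0.04523893 mm^2
Q = 0.04523893 * 15.7 = 0.710251 mm^3/s


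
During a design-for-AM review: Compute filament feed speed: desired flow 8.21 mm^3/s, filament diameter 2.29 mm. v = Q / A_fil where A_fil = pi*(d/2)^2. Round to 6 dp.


A = pi*(2.29/2)^2 = 4.118707
v = 8.21 / 4.118707 = 1.993344 mm/s


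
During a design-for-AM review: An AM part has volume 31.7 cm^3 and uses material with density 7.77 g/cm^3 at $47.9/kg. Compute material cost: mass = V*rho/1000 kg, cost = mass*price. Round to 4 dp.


Mass = 31.7*7.77/1000 = 0.246309 kg
Cost = 0.246309 * 47.9 = 11.7982 $


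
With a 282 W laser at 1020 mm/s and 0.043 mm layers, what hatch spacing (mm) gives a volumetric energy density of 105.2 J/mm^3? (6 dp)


h = 282 / (105.2*1020*0.043) = 0.061117 mm


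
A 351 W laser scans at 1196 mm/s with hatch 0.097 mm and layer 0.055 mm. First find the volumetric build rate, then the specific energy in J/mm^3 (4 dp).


Build rate = 1196 * 0.097 * 0.055 = 6.38066 mm^3/s
SE = 351 / 6.38066 = 55.01 J/mm^3


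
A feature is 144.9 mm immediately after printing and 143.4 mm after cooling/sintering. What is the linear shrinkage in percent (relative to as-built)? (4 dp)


Shrinkage = ((144.9-143.4)/144.9)*100 = 1.0352 %


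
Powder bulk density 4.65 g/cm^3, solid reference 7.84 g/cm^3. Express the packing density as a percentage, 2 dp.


Packing = (4.65/7.84)*100 = 59.31 %


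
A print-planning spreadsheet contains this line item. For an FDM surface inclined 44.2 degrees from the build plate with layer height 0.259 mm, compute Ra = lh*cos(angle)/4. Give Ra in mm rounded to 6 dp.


Ra = 0.259 * cos(44.2) / 4 = 0.04642 mm


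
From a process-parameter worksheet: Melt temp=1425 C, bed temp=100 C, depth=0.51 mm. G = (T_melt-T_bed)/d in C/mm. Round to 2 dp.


G = (1425-100)/0.51 = 2598.04 C/mm


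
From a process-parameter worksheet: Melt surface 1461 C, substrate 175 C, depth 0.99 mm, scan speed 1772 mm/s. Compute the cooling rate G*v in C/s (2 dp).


G = (1461-175)/0.99 = 1298.98989899 C/mm
CR = 1298.98989899 * 1772 = 2301810.1 C/s


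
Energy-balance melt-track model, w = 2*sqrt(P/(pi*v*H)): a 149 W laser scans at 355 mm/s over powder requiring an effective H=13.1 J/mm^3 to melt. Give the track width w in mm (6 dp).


w = 2*sqrt(149/(pi*355*13.1)) = 0.201975 mm


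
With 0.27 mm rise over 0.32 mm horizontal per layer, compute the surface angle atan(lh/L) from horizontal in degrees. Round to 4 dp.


angle = atan(0.27/0.32) = 40.156 degrees


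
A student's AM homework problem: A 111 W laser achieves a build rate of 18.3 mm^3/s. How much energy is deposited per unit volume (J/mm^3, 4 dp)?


SE = 111 / 18.3 = 6.0656 J/mm^3


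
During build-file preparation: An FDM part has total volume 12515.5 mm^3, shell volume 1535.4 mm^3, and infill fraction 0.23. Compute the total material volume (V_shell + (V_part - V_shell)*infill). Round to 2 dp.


V_infill = (12515.5 - 1535.4) * 0.23 = 2525.42
V_total = 1535.4 + 2525.42 = 4060.82 mm^3


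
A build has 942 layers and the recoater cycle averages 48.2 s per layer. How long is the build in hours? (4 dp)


t = 942 * 48.2 / 3600 = 12.6123 hrs


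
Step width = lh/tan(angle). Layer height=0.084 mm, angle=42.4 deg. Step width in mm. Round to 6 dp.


step = 0.084 / tan(42.4) = 0.091992 mm


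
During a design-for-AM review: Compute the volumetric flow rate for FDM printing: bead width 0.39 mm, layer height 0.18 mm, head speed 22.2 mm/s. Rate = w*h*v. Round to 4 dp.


Rate = 0.39 * 0.18 * 22.2 = 1.5584 mm^3/s


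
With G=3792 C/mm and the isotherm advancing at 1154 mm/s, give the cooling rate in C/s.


CR = 3792 * 1154 = 4375968 C/s


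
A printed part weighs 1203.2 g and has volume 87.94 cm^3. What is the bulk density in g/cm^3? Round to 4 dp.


rho = 1203.2 / 87.94 = 13.6821 g/cm^3


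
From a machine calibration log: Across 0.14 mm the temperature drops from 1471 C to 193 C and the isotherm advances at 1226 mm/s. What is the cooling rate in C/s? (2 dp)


G = (1471-193)/0.14 = 9128.57142857 C/mm
CR = 9128.57142857 * 1226 = 11191628.57 C/s


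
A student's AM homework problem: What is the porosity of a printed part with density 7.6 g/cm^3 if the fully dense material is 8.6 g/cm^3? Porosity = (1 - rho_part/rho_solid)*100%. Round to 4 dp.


Porosity = (1-7.6/8.6)*100 = 11.6279 %


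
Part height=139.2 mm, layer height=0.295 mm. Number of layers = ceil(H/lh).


Layers = ceil(139.2/0.295) = 472


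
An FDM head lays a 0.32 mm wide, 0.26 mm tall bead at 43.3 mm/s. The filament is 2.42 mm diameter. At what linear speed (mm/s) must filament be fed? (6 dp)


Q = 0.32 * 0.26 * 43.3 = 3.60256 mm^3/s
A_fil = pi*(2.42/2)^2 = 4.5996058 mm^2
v_feed = 3.60256 / 4.5996058 = 0.783232 mm/s


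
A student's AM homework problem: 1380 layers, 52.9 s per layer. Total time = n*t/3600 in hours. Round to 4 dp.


t = 1380 * 52.9 / 3600 = 20.2783 hrs


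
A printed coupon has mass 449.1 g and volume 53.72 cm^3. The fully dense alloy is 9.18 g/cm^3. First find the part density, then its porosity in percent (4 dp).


rho_part = 449.1 / 53.72 = 8.36001489 g/cm^3
Porosity = (1 - 8.36001489/9.18)*100 = 8.9323 %


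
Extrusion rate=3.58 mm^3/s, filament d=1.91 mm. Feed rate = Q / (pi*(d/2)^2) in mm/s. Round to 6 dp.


A = pi*(1.91/2)^2 = 2.865211
v = 3.58 / 2.865211 = 1.249472 mm/s


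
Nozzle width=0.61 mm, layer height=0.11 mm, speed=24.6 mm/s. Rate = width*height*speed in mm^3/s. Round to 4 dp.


Rate = 0.61 * 0.11 * 24.6 = 1.6507 mm^3/s


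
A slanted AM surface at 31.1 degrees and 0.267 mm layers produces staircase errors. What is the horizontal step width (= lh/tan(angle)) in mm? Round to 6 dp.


step = 0.267 / tan(31.1) = 0.442611 mm


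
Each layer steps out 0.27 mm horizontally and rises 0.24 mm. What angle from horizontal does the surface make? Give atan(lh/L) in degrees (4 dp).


angle = atan(0.24/0.27) = 41.6335 degrees


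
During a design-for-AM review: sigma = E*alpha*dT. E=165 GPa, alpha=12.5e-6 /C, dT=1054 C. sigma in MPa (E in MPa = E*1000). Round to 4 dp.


sigma = 165*1000 * 12.5e-6 * 1054 = 2173.875 MPa


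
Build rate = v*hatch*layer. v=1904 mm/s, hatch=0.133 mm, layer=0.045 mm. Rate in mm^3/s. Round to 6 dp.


Rate = 1904 * 0.133 * 0.045 = 11.39544 mm^3/s


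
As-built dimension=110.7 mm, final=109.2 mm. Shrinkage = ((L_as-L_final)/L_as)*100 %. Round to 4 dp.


Shrinkage = ((110.7-109.2)/110.7)*100 = 1.355 %


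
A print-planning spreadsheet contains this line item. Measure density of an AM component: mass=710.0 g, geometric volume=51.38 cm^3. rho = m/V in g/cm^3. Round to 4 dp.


rho = 710.0 / 51.38 = 13.8186 g/cm^3


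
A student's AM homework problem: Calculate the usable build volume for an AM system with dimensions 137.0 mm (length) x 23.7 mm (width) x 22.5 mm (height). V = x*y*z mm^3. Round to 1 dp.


V = 137.0 * 23.7 * 22.5 = 73055.3 mm^3


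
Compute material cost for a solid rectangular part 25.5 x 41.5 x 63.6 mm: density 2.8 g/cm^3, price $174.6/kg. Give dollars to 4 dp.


V = 25.5 * 41.5 * 63.6 = 67304.7 mm^3 = 67.3047 cm^3
Mass = 67.3047 * 2.8 / 1000 = 0.18845316 kg
Cost = 0.18845316 * 174.6 = 32.9039 $


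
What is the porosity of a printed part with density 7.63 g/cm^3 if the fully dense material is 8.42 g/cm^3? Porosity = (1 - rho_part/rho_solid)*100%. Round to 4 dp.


Porosity = (1-7.63/8.42)*100 = 9.3824 %


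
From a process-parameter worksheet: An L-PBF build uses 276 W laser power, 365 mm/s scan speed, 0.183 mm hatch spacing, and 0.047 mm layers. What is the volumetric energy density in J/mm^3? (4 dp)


E = 276 / (365*0.183*0.047) = 87.9159 J/mm^3


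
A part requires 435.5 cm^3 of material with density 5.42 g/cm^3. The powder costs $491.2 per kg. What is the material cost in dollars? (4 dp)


Mass = 435.5*5.42/1000 = 2.36041 kg
Cost = 2.36041 * 491.2 = 1159.4334 $


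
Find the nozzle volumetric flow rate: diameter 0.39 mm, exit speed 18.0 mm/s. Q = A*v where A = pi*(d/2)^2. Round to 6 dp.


A = pi*(0.39/2)^2 = 0.11945906 mm^2
Q = 0.11945906 * 18.0 = 2.150263 mm^3/s


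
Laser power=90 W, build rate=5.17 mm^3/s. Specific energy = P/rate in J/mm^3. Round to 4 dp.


SE = 90 / 5.17 = 17.4081 J/mm^3


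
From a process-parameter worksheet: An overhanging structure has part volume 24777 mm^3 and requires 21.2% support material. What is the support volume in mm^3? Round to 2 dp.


V_support = 24777 * 0.212 = 5252.72 mm^3


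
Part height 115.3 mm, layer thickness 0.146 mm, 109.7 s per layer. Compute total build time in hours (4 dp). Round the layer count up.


Layers = ceil(115.3/0.146) = 790
t = 790 * 109.7 / 3600 = 24.0731 hrs


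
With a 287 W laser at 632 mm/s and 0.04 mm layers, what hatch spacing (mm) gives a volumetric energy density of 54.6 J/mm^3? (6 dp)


h = 287 / (54.6*632*0.04) = 0.207928 mm


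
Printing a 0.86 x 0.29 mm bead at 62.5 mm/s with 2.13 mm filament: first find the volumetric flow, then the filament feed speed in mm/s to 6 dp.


Q = 0.86 * 0.29 * 62.5 = 15.5875 mm^3/s
A_fil = pi*(2.13/2)^2 = 3.56327293 mm^2
v_feed = 15.5875 / 3.56327293 = 4.374489 mm/s


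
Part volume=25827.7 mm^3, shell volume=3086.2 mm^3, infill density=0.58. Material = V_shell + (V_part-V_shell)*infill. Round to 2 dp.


V_infill = (25827.7 - 3086.2) * 0.58 = 13190.07
V_total = 3086.2 + 13190.07 = 16276.27 mm^3


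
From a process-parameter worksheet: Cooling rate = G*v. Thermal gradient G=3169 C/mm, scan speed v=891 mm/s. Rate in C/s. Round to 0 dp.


CR = 3169 * 891 = 2823579 C/s


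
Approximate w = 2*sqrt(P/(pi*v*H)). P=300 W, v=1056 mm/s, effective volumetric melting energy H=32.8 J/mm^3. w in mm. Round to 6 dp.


w = 2*sqrt(300/(pi*1056*32.8)) = 0.105014 mm


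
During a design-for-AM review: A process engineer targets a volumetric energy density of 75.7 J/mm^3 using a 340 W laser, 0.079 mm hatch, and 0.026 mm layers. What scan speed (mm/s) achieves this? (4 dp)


v = 340 / (75.7*0.079*0.026) = 2186.6667 mm/s


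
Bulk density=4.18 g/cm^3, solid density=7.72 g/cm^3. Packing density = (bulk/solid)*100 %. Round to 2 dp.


Packing = (4.18/7.72)*100 = 54.15 %


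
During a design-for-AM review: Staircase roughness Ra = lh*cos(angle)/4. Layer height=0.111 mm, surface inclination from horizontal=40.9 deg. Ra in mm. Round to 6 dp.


Ra = 0.111 * cos(40.9) / 4 = 0.020975 mm


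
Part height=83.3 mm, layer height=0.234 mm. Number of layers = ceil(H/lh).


Layers = ceil(83.3/0.234) = 356


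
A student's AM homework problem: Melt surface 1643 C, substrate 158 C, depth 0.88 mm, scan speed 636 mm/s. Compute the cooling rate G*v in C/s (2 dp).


G = (1643-158)/0.88 = 1687.5 C/mm
CR = 1687.5 * 636 = 1073250.0 C/s


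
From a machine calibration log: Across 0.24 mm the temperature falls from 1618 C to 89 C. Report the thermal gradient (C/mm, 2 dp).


G = (1618-89)/0.24 = 6370.83 C/mm


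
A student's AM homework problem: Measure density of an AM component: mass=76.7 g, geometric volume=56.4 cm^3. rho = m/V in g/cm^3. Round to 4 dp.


rho = 76.7 / 56.4 = 1.3599 g/cm^3


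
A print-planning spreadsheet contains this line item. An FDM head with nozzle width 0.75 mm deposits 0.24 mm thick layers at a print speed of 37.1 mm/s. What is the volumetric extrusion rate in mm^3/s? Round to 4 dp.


Rate = 0.75 * 0.24 * 37.1 = 6.678 mm^3/s


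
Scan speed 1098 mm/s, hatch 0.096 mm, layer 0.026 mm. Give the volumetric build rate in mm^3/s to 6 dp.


Rate = 1098 * 0.096 * 0.026 = 2.740608 mm^3/s


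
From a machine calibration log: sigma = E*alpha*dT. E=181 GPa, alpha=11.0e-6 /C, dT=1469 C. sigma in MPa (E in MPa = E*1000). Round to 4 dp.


sigma = 181*1000 * 11.0e-6 * 1469 = 2924.779 MPa


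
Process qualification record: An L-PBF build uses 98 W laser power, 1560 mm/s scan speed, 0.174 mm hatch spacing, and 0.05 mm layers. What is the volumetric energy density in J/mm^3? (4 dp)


E = 98 / (1560*0.174*0.05) = 7.2207 J/mm^3


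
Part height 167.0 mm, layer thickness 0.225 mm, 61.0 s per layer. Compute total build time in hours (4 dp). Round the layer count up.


Layers = ceil(167.0/0.225) = 743
t = 743 * 61.0 / 3600 = 12.5897 hrs


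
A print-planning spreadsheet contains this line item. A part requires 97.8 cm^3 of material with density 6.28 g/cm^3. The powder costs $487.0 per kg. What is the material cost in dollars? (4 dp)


Mass = 97.8*6.28/1000 = 0.614184 kg
Cost = 0.614184 * 487.0 = 299.1076 $


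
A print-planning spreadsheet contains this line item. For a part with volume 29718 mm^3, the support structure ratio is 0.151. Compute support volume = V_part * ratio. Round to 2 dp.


V_support = 29718 * 0.151 = 4487.42 mm^3


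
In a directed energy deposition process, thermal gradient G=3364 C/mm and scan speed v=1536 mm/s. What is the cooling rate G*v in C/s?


CR = 3364 * 1536 = 5167104 C/s


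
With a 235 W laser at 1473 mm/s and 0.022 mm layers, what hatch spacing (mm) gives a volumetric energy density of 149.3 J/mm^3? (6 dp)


h = 235 / (149.3*1473*0.022) = 0.048572 mm


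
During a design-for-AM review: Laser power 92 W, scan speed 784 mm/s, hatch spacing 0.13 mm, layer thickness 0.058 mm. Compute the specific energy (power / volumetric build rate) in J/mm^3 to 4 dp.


Build rate = 784 * 0.13 * 0.058 = 5.91136 mm^3/s
SE = 92 / 5.91136 = 15.5633 J/mm^3


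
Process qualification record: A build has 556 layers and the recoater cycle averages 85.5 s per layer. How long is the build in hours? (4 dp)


t = 556 * 85.5 / 3600 = 13.205 hrs


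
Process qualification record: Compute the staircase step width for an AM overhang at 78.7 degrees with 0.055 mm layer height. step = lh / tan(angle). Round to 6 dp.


step = 0.055 / tan(78.7) = 0.01099 mm


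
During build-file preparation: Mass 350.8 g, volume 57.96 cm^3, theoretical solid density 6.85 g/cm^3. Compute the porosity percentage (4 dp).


rho_part = 350.8 / 57.96 = 6.05244997 g/cm^3
Porosity = (1 - 6.05244997/6.85)*100 = 11.6431 %


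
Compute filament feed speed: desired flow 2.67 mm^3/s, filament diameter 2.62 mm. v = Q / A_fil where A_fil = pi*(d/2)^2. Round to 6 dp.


A = pi*(2.62/2)^2 = 5.391287
v = 2.67 / 5.391287 = 0.495244 mm/s


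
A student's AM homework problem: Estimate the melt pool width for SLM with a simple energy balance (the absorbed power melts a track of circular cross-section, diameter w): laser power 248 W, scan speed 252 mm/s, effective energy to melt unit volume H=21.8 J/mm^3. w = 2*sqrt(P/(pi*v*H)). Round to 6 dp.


w = 2*sqrt(248/(pi*252*21.8)) = 0.239747 mm


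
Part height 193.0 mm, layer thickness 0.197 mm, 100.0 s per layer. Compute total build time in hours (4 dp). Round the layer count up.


Layers = ceil(193.0/0.197) = 980
t = 980 * 100.0 / 3600 = 27.2222 hrs


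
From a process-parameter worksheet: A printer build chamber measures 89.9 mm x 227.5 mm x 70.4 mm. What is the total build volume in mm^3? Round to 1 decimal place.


V = 89.9 * 227.5 * 70.4 = 1439838.4 mm^3


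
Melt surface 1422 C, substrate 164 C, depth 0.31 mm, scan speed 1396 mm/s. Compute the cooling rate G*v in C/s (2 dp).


G = (1422-164)/0.31 = 4058.06451613 C/mm
CR = 4058.06451613 * 1396 = 5665058.06 C/s


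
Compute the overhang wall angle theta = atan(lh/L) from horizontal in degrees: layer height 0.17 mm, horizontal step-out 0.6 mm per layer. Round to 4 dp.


angle = atan(0.17/0.6) = 15.8192 degrees


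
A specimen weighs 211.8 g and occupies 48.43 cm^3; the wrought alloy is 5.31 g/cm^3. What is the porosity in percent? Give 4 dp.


rho_part = 211.8 / 48.43 = 4.37332232 g/cm^3
Porosity = (1 - 4.37332232/5.31)*100 = 17.6399 %


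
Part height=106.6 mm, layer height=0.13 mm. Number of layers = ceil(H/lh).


Layers = ceil(106.6/0.13) = 820


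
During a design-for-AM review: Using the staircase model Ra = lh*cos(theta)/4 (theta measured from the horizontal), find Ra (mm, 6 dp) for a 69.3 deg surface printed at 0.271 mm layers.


Ra = 0.271 * cos(69.3) / 4 = 0.023948 mm


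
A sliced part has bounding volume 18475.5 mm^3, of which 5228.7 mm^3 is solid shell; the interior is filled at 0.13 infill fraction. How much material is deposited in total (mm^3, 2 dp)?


V_infill = (18475.5 - 5228.7) * 0.13 = 1722.08
V_total = 5228.7 + 1722.08 = 6950.78 mm^3


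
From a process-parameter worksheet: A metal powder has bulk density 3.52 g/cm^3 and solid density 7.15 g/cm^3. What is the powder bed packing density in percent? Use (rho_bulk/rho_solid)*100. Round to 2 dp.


Packing = (3.52/7.15)*100 = 49.23 %


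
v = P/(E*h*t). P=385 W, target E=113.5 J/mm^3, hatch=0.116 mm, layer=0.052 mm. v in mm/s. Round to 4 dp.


v = 385 / (113.5*0.116*0.052) = 562.3459 mm/s


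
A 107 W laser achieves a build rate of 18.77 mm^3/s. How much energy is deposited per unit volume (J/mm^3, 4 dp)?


SE = 107 / 18.77 = 5.7006 J/mm^3


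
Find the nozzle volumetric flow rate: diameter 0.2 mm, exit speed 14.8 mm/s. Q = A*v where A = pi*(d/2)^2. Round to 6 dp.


A = pi*(0.2/2)^2 = 0.03141593 mm^2
Q = 0.03141593 * 14.8 = 0.464956 mm^3/s


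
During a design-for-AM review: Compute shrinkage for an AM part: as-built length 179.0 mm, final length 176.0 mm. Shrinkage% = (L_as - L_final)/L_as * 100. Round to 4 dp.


Shrinkage = ((179.0-176.0)/179.0)*100 = 1.676 %


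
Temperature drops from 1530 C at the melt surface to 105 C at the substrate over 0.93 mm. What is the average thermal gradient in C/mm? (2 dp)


G = (1530-105)/0.93 = 1532.26 C/mm


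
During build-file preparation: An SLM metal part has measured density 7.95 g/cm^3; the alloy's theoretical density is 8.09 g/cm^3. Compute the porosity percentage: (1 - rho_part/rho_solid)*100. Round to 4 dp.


Porosity = (1-7.95/8.09)*100 = 1.7305 %


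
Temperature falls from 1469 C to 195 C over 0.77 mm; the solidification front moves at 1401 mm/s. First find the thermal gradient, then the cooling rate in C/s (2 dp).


G = (1469-195)/0.77 = 1654.54545455 C/mm
CR = 1654.54545455 * 1401 = 2318018.18 C/s


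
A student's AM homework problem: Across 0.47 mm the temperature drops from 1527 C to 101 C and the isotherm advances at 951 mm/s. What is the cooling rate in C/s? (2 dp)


G = (1527-101)/0.47 = 3034.04255319 C/mm
CR = 3034.04255319 * 951 = 2885374.47 C/s


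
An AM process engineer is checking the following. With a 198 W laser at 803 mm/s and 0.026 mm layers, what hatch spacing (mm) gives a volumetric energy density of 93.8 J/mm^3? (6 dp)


h = 198 / (93.8*803*0.026) = 0.101105 mm


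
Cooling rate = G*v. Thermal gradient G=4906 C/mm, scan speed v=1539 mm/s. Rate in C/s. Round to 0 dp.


CR = 4906 * 1539 = 7550334 C/s


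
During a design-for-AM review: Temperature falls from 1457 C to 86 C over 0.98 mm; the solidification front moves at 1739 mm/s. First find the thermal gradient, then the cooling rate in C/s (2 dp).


G = (1457-86)/0.98 = 1398.97959184 C/mm
CR = 1398.97959184 * 1739 = 2432825.51 C/s


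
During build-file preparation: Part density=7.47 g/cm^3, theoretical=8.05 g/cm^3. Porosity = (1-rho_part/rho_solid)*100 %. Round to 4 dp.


Porosity = (1-7.47/8.05)*100 = 7.205 %


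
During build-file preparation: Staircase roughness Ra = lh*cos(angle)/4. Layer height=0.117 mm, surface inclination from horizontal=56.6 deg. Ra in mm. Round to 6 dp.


Ra = 0.117 * cos(56.6) / 4 = 0.016102 mm


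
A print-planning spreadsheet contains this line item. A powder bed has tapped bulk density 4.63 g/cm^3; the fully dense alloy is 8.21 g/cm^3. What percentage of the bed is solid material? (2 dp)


Packing = (4.63/8.21)*100 = 56.39 %


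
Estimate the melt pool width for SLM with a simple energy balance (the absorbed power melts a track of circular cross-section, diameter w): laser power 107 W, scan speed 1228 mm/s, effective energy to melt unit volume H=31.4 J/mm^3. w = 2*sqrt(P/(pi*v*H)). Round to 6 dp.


w = 2*sqrt(107/(pi*1228*31.4)) = 0.059441 mm


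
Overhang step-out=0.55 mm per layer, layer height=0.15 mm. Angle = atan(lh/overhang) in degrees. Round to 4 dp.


angle = atan(0.15/0.55) = 15.2551 degrees


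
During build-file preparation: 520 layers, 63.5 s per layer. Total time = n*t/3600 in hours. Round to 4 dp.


t = 520 * 63.5 / 3600 = 9.1722 hrs


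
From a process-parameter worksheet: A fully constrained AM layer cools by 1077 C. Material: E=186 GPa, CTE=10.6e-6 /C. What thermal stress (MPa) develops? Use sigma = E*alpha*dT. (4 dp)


sigma = 186*1000 * 10.6e-6 * 1077 = 2123.4132 MPa


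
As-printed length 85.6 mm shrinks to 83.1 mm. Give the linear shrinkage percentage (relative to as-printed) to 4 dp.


Shrinkage = ((85.6-83.1)/85.6)*100 = 2.9206 %


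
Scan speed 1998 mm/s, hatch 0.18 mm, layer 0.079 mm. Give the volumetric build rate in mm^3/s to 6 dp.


Rate = 1998 * 0.18 * 0.079 = 28.41156 mm^3/s


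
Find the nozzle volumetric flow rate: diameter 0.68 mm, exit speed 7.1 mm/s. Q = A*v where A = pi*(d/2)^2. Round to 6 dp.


A = pi*(0.68/2)^2 = 0.36316811 mm^2
Q = 0.36316811 * 7.1 = 2.578494 mm^3/s


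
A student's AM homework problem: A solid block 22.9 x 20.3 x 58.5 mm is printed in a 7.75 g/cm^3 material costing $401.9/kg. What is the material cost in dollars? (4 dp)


V = 22.9 * 20.3 * 58.5 = 27194.895 mm^3 = 27.194895 cm^3
Mass = 27.194895 * 7.75 / 1000 = 0.21076044 kg
Cost = 0.21076044 * 401.9 = 84.7046 $


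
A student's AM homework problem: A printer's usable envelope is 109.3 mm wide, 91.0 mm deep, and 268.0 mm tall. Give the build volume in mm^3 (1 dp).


V = 109.3 * 91.0 * 268.0 = 2665608.4 mm^3


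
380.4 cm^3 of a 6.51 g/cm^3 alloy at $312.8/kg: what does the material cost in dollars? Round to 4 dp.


Mass = 380.4*6.51/1000 = 2.476404 kg
Cost = 2.476404 * 312.8 = 774.6192 $


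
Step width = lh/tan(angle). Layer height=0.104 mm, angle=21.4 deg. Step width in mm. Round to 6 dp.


step = 0.104 / tan(21.4) = 0.265377 mm


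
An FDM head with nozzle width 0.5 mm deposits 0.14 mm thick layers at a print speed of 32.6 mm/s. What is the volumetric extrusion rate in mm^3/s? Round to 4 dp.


Rate = 0.5 * 0.14 * 32.6 = 2.282 mm^3/s


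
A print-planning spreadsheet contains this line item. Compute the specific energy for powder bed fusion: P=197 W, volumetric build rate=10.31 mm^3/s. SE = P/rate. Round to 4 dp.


SE = 197 / 10.31 = 19.1077 J/mm^3


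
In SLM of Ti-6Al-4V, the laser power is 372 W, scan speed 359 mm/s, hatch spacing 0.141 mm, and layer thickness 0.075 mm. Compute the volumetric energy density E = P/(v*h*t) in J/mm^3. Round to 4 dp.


E = 372 / (359*0.141*0.075) = 97.9869 J/mm^3


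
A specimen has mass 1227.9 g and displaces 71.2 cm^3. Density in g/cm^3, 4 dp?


rho = 1227.9 / 71.2 = 17.2458 g/cm^3


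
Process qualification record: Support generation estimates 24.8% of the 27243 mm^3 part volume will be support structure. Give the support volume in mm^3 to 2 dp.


V_support = 27243 * 0.248 = 6756.26 mm^3


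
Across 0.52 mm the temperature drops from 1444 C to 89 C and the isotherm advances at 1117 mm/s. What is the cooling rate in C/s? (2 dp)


G = (1444-89)/0.52 = 2605.76923077 C/mm
CR = 2605.76923077 * 1117 = 2910644.23 C/s


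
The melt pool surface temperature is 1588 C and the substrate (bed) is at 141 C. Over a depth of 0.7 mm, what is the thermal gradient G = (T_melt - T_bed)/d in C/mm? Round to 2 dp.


G = (1588-141)/0.7 = 2067.14 C/mm


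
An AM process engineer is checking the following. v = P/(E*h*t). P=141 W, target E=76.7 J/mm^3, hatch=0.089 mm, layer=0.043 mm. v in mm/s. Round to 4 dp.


v = 141 / (76.7*0.089*0.043) = 480.3583 mm/s


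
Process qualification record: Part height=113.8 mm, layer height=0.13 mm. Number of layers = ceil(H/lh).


Layers = ceil(113.8/0.13) = 876


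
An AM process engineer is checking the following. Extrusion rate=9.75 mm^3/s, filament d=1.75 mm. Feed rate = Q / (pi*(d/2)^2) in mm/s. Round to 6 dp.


A = pi*(1.75/2)^2 = 2.405282
v = 9.75 / 2.405282 = 4.053579 mm/s


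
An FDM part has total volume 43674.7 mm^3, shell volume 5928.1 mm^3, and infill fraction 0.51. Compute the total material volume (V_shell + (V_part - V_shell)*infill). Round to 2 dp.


V_infill = (43674.7 - 5928.1) * 0.51 = 19250.77
V_total = 5928.1 + 19250.77 = 25178.87 mm^3


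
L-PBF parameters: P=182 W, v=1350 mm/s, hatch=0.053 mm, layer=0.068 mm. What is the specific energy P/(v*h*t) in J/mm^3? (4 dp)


Build rate = 1350 * 0.053 * 0.068 = 4.8654 mm^3/s
SE = 182 / 4.8654 = 37.407 J/mm^3


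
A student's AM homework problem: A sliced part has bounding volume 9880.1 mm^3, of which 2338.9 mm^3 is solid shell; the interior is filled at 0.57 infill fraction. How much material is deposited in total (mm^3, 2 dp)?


V_infill = (9880.1 - 2338.9) * 0.57 = 4298.48
V_total = 2338.9 + 4298.48 = 6637.38 mm^3


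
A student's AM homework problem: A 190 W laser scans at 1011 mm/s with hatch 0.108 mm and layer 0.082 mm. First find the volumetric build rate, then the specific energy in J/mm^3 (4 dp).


Build rate = 1011 * 0.108 * 0.082 = 8.953416 mm^3/s
SE = 190 / 8.953416 = 21.221 J/mm^3


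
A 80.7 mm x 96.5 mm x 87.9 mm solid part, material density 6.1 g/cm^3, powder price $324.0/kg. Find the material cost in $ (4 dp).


V = 80.7 * 96.5 * 87.9 = 684525.645 mm^3 = 684.525645 cm^3
Mass = 684.525645 * 6.1 / 1000 = 4.17560643 kg
Cost = 4.17560643 * 324.0 = 1352.8965 $


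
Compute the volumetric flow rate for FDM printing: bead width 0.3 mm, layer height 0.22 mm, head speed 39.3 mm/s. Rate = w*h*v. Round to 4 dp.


Rate = 0.3 * 0.22 * 39.3 = 2.5938 mm^3/s


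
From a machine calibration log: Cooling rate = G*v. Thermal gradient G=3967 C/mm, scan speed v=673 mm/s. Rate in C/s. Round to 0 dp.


CR = 3967 * 673 = 2669791 C/s


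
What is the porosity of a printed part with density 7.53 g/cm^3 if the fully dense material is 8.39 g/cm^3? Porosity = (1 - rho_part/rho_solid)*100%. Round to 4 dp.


Porosity = (1-7.53/8.39)*100 = 10.2503 %


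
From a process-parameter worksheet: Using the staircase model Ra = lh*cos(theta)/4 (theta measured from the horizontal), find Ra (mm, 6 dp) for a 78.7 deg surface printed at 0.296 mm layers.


Ra = 0.296 * cos(78.7) / 4 = 0.0145 mm


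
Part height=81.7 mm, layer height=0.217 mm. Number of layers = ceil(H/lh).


Layers = ceil(81.7/0.217) = 377


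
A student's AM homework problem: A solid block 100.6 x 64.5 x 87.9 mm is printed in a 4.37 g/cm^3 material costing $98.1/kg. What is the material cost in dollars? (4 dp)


V = 100.6 * 64.5 * 87.9 = 570356.73 mm^3 = 570.35673 cm^3
Mass = 570.35673 * 4.37 / 1000 = 2.49245891 kg
Cost = 2.49245891 * 98.1 = 244.5102 $


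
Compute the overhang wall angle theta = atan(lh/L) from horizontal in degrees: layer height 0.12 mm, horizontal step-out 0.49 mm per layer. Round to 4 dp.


angle = atan(0.12/0.49) = 13.7608 degrees


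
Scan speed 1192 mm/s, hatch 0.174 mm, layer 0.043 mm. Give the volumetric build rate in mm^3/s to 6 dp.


Rate = 1192 * 0.174 * 0.043 = 8.918544 mm^3/s


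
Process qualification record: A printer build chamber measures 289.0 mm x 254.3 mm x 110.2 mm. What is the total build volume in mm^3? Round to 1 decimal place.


V = 289.0 * 254.3 * 110.2 = 8098895.5 mm^3


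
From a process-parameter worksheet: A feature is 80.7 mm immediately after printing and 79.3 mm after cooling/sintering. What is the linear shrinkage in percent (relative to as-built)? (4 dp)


Shrinkage = ((80.7-79.3)/80.7)*100 = 1.7348 %


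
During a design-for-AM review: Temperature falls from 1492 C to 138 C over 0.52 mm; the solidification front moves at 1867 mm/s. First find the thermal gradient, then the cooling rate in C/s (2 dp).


G = (1492-138)/0.52 = 2603.84615385 C/mm
CR = 2603.84615385 * 1867 = 4861380.77 C/s


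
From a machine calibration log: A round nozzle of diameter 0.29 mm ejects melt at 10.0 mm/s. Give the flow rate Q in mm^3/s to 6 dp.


A = pi*(0.29/2)^2 = 0.06605199 mm^2
Q = 0.06605199 * 10.0 = 0.66052 mm^3/s


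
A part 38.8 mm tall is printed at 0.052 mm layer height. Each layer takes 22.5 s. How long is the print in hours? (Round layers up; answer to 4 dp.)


Layers = ceil(38.8/0.052) = 747
t = 747 * 22.5 / 3600 = 4.6688 hrs


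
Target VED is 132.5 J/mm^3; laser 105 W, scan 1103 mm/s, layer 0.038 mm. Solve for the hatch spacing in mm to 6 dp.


h = 105 / (132.5*1103*0.038) = 0.018907 mm


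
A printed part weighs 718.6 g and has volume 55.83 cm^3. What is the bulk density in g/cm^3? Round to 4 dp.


rho = 718.6 / 55.83 = 12.8712 g/cm^3


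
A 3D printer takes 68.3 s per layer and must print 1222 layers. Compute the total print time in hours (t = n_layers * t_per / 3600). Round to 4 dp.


t = 1222 * 68.3 / 3600 = 23.1841 hrs


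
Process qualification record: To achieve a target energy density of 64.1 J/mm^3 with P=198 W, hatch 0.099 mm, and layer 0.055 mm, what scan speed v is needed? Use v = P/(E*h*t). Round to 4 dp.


v = 198 / (64.1*0.099*0.055) = 567.2954 mm/s


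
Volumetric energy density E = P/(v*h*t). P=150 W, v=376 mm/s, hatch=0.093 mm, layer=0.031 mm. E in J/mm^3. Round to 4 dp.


E = 150 / (376*0.093*0.031) = 138.3754 J/mm^3


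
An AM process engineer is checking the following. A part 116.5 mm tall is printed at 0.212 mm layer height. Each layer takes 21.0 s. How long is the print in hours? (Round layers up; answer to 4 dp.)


Layers = ceil(116.5/0.212) = 550
t = 550 * 21.0 / 3600 = 3.2083 hrs


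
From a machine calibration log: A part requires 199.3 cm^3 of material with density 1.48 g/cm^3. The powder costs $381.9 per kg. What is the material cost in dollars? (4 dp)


Mass = 199.3*1.48/1000 = 0.294964 kg
Cost = 0.294964 * 381.9 = 112.6468 $


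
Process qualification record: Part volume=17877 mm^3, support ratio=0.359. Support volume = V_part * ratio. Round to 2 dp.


V_support = 17877 * 0.359 = 6417.84 mm^3


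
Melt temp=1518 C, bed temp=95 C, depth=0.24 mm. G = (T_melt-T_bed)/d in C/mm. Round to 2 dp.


G = (1518-95)/0.24 = 5929.17 C/mm


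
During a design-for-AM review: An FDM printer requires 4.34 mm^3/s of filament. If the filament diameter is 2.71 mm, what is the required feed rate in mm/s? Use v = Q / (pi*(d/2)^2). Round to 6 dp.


A = pi*(2.71/2)^2 = 5.768043
v = 4.34 / 5.768043 = 0.752422 mm/s
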